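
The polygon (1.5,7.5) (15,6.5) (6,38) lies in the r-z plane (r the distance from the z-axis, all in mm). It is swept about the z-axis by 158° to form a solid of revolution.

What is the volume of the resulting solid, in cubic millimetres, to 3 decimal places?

Profile (r,z), 3 vertices: (1.5,7.5) (15,6.5) (6,38)
edge 0: (1.5,7.5)→(15,6.5)  cross = 1.5·6.5 − 15·7.5 = -102.7500; (r_i+r_j)·cross = 16.5·-102.7500 = -1695.3750
edge 1: (15,6.5)→(6,38)  cross = 15·38 − 6·6.5 = 531.0000; (r_i+r_j)·cross = 21·531.0000 = 11151.0000
edge 2: (6,38)→(1.5,7.5)  cross = 6·7.5 − 1.5·38 = -12.0000; (r_i+r_j)·cross = 7.5·-12.0000 = -90.0000
Σcross = 416.2500 → A = |Σcross|/2 = 208.1250 mm²
Σ(r_i+r_j)·cross = 9365.6250 → first moment M = |Σ|/6 = 1560.9375
R_c = M/A = 1560.9375/208.1250 = 7.5000 mm
θ = 158° = 2.757620 rad
V = θ·R_c·A = 2.757620·7.5000·208.1250 = 4304.473 mm³

Volume = 4304.473 mm³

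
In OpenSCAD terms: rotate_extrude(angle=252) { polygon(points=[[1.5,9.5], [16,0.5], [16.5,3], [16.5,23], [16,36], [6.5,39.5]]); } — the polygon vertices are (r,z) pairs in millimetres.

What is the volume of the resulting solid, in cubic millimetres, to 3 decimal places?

Profile (r,z), 6 vertices: (1.5,9.5) (16,0.5) (16.5,3) (16.5,23) (16,36) (6.5,39.5)
edge 0: (1.5,9.5)→(16,0.5)  cross = 1.5·0.5 − 16·9.5 = -151.2500; (r_i+r_j)·cross = 17.5·-151.2500 = -2646.8750
edge 1: (16,0.5)→(16.5,3)  cross = 16·3 − 16.5·0.5 = 39.7500; (r_i+r_j)·cross = 32.5·39.7500 = 1291.8750
edge 2: (16.5,3)→(16.5,23)  cross = 16.5·23 − 16.5·3 = 330.0000; (r_i+r_j)·cross = 33·330.0000 = 10890.0000
edge 3: (16.5,23)→(16,36)  cross = 16.5·36 − 16·23 = 226.0000; (r_i+r_j)·cross = 32.5·226.0000 = 7345.0000
edge 4: (16,36)→(6.5,39.5)  cross = 16·39.5 − 6.5·36 = 398.0000; (r_i+r_j)·cross = 22.5·398.0000 = 8955.0000
edge 5: (6.5,39.5)→(1.5,9.5)  cross = 6.5·9.5 − 1.5·39.5 = 2.5000; (r_i+r_j)·cross = 8·2.5000 = 20.0000
Σcross = 845.0000 → A = |Σcross|/2 = 422.5000 mm²
Σ(r_i+r_j)·cross = 25855.0000 → first moment M = |Σ|/6 = 4309.1667
R_c = M/A = 4309.1667/422.5000 = 10.1992 mm
θ = 252° = 4.398230 rad
V = θ·R_c·A = 4.398230·10.1992·422.5000 = 18952.705 mm³

Volume = 18952.705 mm³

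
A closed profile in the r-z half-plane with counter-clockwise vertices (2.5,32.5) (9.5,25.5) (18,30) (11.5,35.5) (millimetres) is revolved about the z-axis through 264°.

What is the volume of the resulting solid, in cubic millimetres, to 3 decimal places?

Profile (r,z), 4 vertices: (2.5,32.5) (9.5,25.5) (18,30) (11.5,35.5)
edge 0: (2.5,32.5)→(9.5,25.5)  cross = 2.5·25.5 − 9.5·32.5 = -245.0000; (r_i+r_j)·cross = 12·-245.0000 = -2940.0000
edge 1: (9.5,25.5)→(18,30)  cross = 9.5·30 − 18·25.5 = -174.0000; (r_i+r_j)·cross = 27.5·-174.0000 = -4785.0000
edge 2: (18,30)→(11.5,35.5)  cross = 18·35.5 − 11.5·30 = 294.0000; (r_i+r_j)·cross = 29.5·294.0000 = 8673.0000
edge 3: (11.5,35.5)→(2.5,32.5)  cross = 11.5·32.5 − 2.5·35.5 = 285.0000; (r_i+r_j)·cross = 14·285.0000 = 3990.0000
Σcross = 160.0000 → A = |Σcross|/2 = 80.0000 mm²
Σ(r_i+r_j)·cross = 4938.0000 → first moment M = |Σ|/6 = 823.0000
R_c = M/A = 823.0000/80.0000 = 10.2875 mm
θ = 264° = 4.607669 rad
V = θ·R_c·A = 4.607669·10.2875·80.0000 = 3792.112 mm³

Volume = 3792.112 mm³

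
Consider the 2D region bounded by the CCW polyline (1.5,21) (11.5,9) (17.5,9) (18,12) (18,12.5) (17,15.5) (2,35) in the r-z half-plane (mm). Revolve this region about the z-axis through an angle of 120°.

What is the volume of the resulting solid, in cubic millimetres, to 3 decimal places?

Profile (r,z), 7 vertices: (1.5,21) (11.5,9) (17.5,9) (18,12) (18,12.5) (17,15.5) (2,35)
edge 0: (1.5,21)→(11.5,9)  cross = 1.5·9 − 11.5·21 = -228.0000; (r_i+r_j)·cross = 13·-228.0000 = -2964.0000
edge 1: (11.5,9)→(17.5,9)  cross = 11.5·9 − 17.5·9 = -54.0000; (r_i+r_j)·cross = 29·-54.0000 = -1566.0000
edge 2: (17.5,9)→(18,12)  cross = 17.5·12 − 18·9 = 48.0000; (r_i+r_j)·cross = 35.5·48.0000 = 1704.0000
edge 3: (18,12)→(18,12.5)  cross = 18·12.5 − 18·12 = 9.0000; (r_i+r_j)·cross = 36·9.0000 = 324.0000
edge 4: (18,12.5)→(17,15.5)  cross = 18·15.5 − 17·12.5 = 66.5000; (r_i+r_j)·cross = 35·66.5000 = 2327.5000
edge 5: (17,15.5)→(2,35)  cross = 17·35 − 2·15.5 = 564.0000; (r_i+r_j)·cross = 19·564.0000 = 10716.0000
edge 6: (2,35)→(1.5,21)  cross = 2·21 − 1.5·35 = -10.5000; (r_i+r_j)·cross = 3.5·-10.5000 = -36.7500
Σcross = 395.0000 → A = |Σcross|/2 = 197.5000 mm²
Σ(r_i+r_j)·cross = 10504.7500 → first moment M = |Σ|/6 = 1750.7917
R_c = M/A = 1750.7917/197.5000 = 8.8648 mm
θ = 120° = 2.094395 rad
V = θ·R_c·A = 2.094395·8.8648·197.5000 = 3666.849 mm³

Volume = 3666.849 mm³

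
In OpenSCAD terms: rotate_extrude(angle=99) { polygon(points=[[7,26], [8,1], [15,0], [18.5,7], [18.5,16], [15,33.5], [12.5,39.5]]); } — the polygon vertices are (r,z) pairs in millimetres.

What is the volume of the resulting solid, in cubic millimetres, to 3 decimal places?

Volume = 7131.376 mm³

Profile (r,z), 7 vertices: (7,26) (8,1) (15,0) (18.5,7) (18.5,16) (15,33.5) (12.5,39.5)
edge 0: (7,26)→(8,1)  cross = 7·1 − 8·26 = -201.0000; (r_i+r_j)·cross = 15·-201.0000 = -3015.0000
edge 1: (8,1)→(15,0)  cross = 8·0 − 15·1 = -15.0000; (r_i+r_j)·cross = 23·-15.0000 = -345.0000
edge 2: (15,0)→(18.5,7)  cross = 15·7 − 18.5·0 = 105.0000; (r_i+r_j)·cross = 33.5·105.0000 = 3517.5000
edge 3: (18.5,7)→(18.5,16)  cross = 18.5·16 − 18.5·7 = 166.5000; (r_i+r_j)·cross = 37·166.5000 = 6160.5000
edge 4: (18.5,16)→(15,33.5)  cross = 18.5·33.5 − 15·16 = 379.7500; (r_i+r_j)·cross = 33.5·379.7500 = 12721.6250
edge 5: (15,33.5)→(12.5,39.5)  cross = 15·39.5 − 12.5·33.5 = 173.7500; (r_i+r_j)·cross = 27.5·173.7500 = 4778.1250
edge 6: (12.5,39.5)→(7,26)  cross = 12.5·26 − 7·39.5 = 48.5000; (r_i+r_j)·cross = 19.5·48.5000 = 945.7500
Σcross = 657.5000 → A = |Σcross|/2 = 328.7500 mm²
Σ(r_i+r_j)·cross = 24763.5000 → first moment M = |Σ|/6 = 4127.2500
R_c = M/A = 4127.2500/328.7500 = 12.5544 mm
θ = 99° = 1.727876 rad
V = θ·R_c·A = 1.727876·12.5544·328.7500 = 7131.376 mm³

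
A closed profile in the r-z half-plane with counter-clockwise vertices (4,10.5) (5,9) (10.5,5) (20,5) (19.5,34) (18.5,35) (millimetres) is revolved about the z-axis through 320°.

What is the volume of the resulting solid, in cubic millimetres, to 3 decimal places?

Profile (r,z), 6 vertices: (4,10.5) (5,9) (10.5,5) (20,5) (19.5,34) (18.5,35)
edge 0: (4,10.5)→(5,9)  cross = 4·9 − 5·10.5 = -16.5000; (r_i+r_j)·cross = 9·-16.5000 = -148.5000
edge 1: (5,9)→(10.5,5)  cross = 5·5 − 10.5·9 = -69.5000; (r_i+r_j)·cross = 15.5·-69.5000 = -1077.2500
edge 2: (10.5,5)→(20,5)  cross = 10.5·5 − 20·5 = -47.5000; (r_i+r_j)·cross = 30.5·-47.5000 = -1448.7500
edge 3: (20,5)→(19.5,34)  cross = 20·34 − 19.5·5 = 582.5000; (r_i+r_j)·cross = 39.5·582.5000 = 23008.7500
edge 4: (19.5,34)→(18.5,35)  cross = 19.5·35 − 18.5·34 = 53.5000; (r_i+r_j)·cross = 38·53.5000 = 2033.0000
edge 5: (18.5,35)→(4,10.5)  cross = 18.5·10.5 − 4·35 = 54.2500; (r_i+r_j)·cross = 22.5·54.2500 = 1220.6250
Σcross = 556.7500 → A = |Σcross|/2 = 278.3750 mm²
Σ(r_i+r_j)·cross = 23587.8750 → first moment M = |Σ|/6 = 3931.3125
R_c = M/A = 3931.3125/278.3750 = 14.1224 mm
θ = 320° = 5.585054 rad
V = θ·R_c·A = 5.585054·14.1224·278.3750 = 21956.591 mm³

Volume = 21956.591 mm³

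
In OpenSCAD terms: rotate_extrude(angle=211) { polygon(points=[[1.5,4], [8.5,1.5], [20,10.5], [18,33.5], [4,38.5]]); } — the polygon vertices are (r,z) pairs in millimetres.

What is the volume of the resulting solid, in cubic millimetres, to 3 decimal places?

Volume = 19467.381 mm³

Profile (r,z), 5 vertices: (1.5,4) (8.5,1.5) (20,10.5) (18,33.5) (4,38.5)
edge 0: (1.5,4)→(8.5,1.5)  cross = 1.5·1.5 − 8.5·4 = -31.7500; (r_i+r_j)·cross = 10·-31.7500 = -317.5000
edge 1: (8.5,1.5)→(20,10.5)  cross = 8.5·10.5 − 20·1.5 = 59.2500; (r_i+r_j)·cross = 28.5·59.2500 = 1688.6250
edge 2: (20,10.5)→(18,33.5)  cross = 20·33.5 − 18·10.5 = 481.0000; (r_i+r_j)·cross = 38·481.0000 = 18278.0000
edge 3: (18,33.5)→(4,38.5)  cross = 18·38.5 − 4·33.5 = 559.0000; (r_i+r_j)·cross = 22·559.0000 = 12298.0000
edge 4: (4,38.5)→(1.5,4)  cross = 4·4 − 1.5·38.5 = -41.7500; (r_i+r_j)·cross = 5.5·-41.7500 = -229.6250
Σcross = 1025.7500 → A = |Σcross|/2 = 512.8750 mm²
Σ(r_i+r_j)·cross = 31717.5000 → first moment M = |Σ|/6 = 5286.2500
R_c = M/A = 5286.2500/512.8750 = 10.3071 mm
θ = 211° = 3.682645 rad
V = θ·R_c·A = 3.682645·10.3071·512.8750 = 19467.381 mm³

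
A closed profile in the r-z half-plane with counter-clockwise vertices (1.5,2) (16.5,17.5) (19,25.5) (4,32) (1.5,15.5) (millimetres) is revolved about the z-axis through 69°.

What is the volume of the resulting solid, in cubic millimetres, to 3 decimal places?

Profile (r,z), 5 vertices: (1.5,2) (16.5,17.5) (19,25.5) (4,32) (1.5,15.5)
edge 0: (1.5,2)→(16.5,17.5)  cross = 1.5·17.5 − 16.5·2 = -6.7500; (r_i+r_j)·cross = 18·-6.7500 = -121.5000
edge 1: (16.5,17.5)→(19,25.5)  cross = 16.5·25.5 − 19·17.5 = 88.2500; (r_i+r_j)·cross = 35.5·88.2500 = 3132.8750
edge 2: (19,25.5)→(4,32)  cross = 19·32 − 4·25.5 = 506.0000; (r_i+r_j)·cross = 23·506.0000 = 11638.0000
edge 3: (4,32)→(1.5,15.5)  cross = 4·15.5 − 1.5·32 = 14.0000; (r_i+r_j)·cross = 5.5·14.0000 = 77.0000
edge 4: (1.5,15.5)→(1.5,2)  cross = 1.5·2 − 1.5·15.5 = -20.2500; (r_i+r_j)·cross = 3·-20.2500 = -60.7500
Σcross = 581.2500 → A = |Σcross|/2 = 290.6250 mm²
Σ(r_i+r_j)·cross = 14665.6250 → first moment M = |Σ|/6 = 2444.2708
R_c = M/A = 2444.2708/290.6250 = 8.4104 mm
θ = 69° = 1.204277 rad
V = θ·R_c·A = 1.204277·8.4104·290.6250 = 2943.580 mm³

Volume = 2943.580 mm³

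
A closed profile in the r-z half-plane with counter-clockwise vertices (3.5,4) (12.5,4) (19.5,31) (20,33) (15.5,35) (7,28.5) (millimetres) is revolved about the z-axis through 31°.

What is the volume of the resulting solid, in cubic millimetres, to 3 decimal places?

Volume = 1859.551 mm³

Profile (r,z), 6 vertices: (3.5,4) (12.5,4) (19.5,31) (20,33) (15.5,35) (7,28.5)
edge 0: (3.5,4)→(12.5,4)  cross = 3.5·4 − 12.5·4 = -36.0000; (r_i+r_j)·cross = 16·-36.0000 = -576.0000
edge 1: (12.5,4)→(19.5,31)  cross = 12.5·31 − 19.5·4 = 309.5000; (r_i+r_j)·cross = 32·309.5000 = 9904.0000
edge 2: (19.5,31)→(20,33)  cross = 19.5·33 − 20·31 = 23.5000; (r_i+r_j)·cross = 39.5·23.5000 = 928.2500
edge 3: (20,33)→(15.5,35)  cross = 20·35 − 15.5·33 = 188.5000; (r_i+r_j)·cross = 35.5·188.5000 = 6691.7500
edge 4: (15.5,35)→(7,28.5)  cross = 15.5·28.5 − 7·35 = 196.7500; (r_i+r_j)·cross = 22.5·196.7500 = 4426.8750
edge 5: (7,28.5)→(3.5,4)  cross = 7·4 − 3.5·28.5 = -71.7500; (r_i+r_j)·cross = 10.5·-71.7500 = -753.3750
Σcross = 610.5000 → A = |Σcross|/2 = 305.2500 mm²
Σ(r_i+r_j)·cross = 20621.5000 → first moment M = |Σ|/6 = 3436.9167
R_c = M/A = 3436.9167/305.2500 = 11.2594 mm
θ = 31° = 0.541052 rad
V = θ·R_c·A = 0.541052·11.2594·305.2500 = 1859.551 mm³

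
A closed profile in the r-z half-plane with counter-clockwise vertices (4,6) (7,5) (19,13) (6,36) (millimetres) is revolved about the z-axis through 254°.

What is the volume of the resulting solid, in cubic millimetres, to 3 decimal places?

Profile (r,z), 4 vertices: (4,6) (7,5) (19,13) (6,36)
edge 0: (4,6)→(7,5)  cross = 4·5 − 7·6 = -22.0000; (r_i+r_j)·cross = 11·-22.0000 = -242.0000
edge 1: (7,5)→(19,13)  cross = 7·13 − 19·5 = -4.0000; (r_i+r_j)·cross = 26·-4.0000 = -104.0000
edge 2: (19,13)→(6,36)  cross = 19·36 − 6·13 = 606.0000; (r_i+r_j)·cross = 25·606.0000 = 15150.0000
edge 3: (6,36)→(4,6)  cross = 6·6 − 4·36 = -108.0000; (r_i+r_j)·cross = 10·-108.0000 = -1080.0000
Σcross = 472.0000 → A = |Σcross|/2 = 236.0000 mm²
Σ(r_i+r_j)·cross = 13724.0000 → first moment M = |Σ|/6 = 2287.3333
R_c = M/A = 2287.3333/236.0000 = 9.6921 mm
θ = 254° = 4.433136 rad
V = θ·R_c·A = 4.433136·9.6921·236.0000 = 10140.060 mm³

Volume = 10140.060 mm³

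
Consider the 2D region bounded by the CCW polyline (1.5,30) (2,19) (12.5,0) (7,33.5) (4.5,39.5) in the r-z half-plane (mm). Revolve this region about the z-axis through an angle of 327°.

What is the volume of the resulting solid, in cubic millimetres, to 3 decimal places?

Volume = 6194.481 mm³

Profile (r,z), 5 vertices: (1.5,30) (2,19) (12.5,0) (7,33.5) (4.5,39.5)
edge 0: (1.5,30)→(2,19)  cross = 1.5·19 − 2·30 = -31.5000; (r_i+r_j)·cross = 3.5·-31.5000 = -110.2500
edge 1: (2,19)→(12.5,0)  cross = 2·0 − 12.5·19 = -237.5000; (r_i+r_j)·cross = 14.5·-237.5000 = -3443.7500
edge 2: (12.5,0)→(7,33.5)  cross = 12.5·33.5 − 7·0 = 418.7500; (r_i+r_j)·cross = 19.5·418.7500 = 8165.6250
edge 3: (7,33.5)→(4.5,39.5)  cross = 7·39.5 − 4.5·33.5 = 125.7500; (r_i+r_j)·cross = 11.5·125.7500 = 1446.1250
edge 4: (4.5,39.5)→(1.5,30)  cross = 4.5·30 − 1.5·39.5 = 75.7500; (r_i+r_j)·cross = 6·75.7500 = 454.5000
Σcross = 351.2500 → A = |Σcross|/2 = 175.6250 mm²
Σ(r_i+r_j)·cross = 6512.2500 → first moment M = |Σ|/6 = 1085.3750
R_c = M/A = 1085.3750/175.6250 = 6.1801 mm
θ = 327° = 5.707227 rad
V = θ·R_c·A = 5.707227·6.1801·175.6250 = 6194.481 mm³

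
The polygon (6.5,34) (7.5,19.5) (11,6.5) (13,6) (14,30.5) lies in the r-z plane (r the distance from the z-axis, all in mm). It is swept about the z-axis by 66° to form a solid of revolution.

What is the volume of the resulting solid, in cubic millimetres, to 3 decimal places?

Volume = 1694.374 mm³

Profile (r,z), 5 vertices: (6.5,34) (7.5,19.5) (11,6.5) (13,6) (14,30.5)
edge 0: (6.5,34)→(7.5,19.5)  cross = 6.5·19.5 − 7.5·34 = -128.2500; (r_i+r_j)·cross = 14·-128.2500 = -1795.5000
edge 1: (7.5,19.5)→(11,6.5)  cross = 7.5·6.5 − 11·19.5 = -165.7500; (r_i+r_j)·cross = 18.5·-165.7500 = -3066.3750
edge 2: (11,6.5)→(13,6)  cross = 11·6 − 13·6.5 = -18.5000; (r_i+r_j)·cross = 24·-18.5000 = -444.0000
edge 3: (13,6)→(14,30.5)  cross = 13·30.5 − 14·6 = 312.5000; (r_i+r_j)·cross = 27·312.5000 = 8437.5000
edge 4: (14,30.5)→(6.5,34)  cross = 14·34 − 6.5·30.5 = 277.7500; (r_i+r_j)·cross = 20.5·277.7500 = 5693.8750
Σcross = 277.7500 → A = |Σcross|/2 = 138.8750 mm²
Σ(r_i+r_j)·cross = 8825.5000 → first moment M = |Σ|/6 = 1470.9167
R_c = M/A = 1470.9167/138.8750 = 10.5917 mm
θ = 66° = 1.151917 rad
V = θ·R_c·A = 1.151917·10.5917·138.8750 = 1694.374 mm³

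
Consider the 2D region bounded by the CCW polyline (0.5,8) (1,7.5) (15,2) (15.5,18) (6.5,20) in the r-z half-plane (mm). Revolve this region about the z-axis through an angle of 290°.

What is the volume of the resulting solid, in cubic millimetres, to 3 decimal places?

Profile (r,z), 5 vertices: (0.5,8) (1,7.5) (15,2) (15.5,18) (6.5,20)
edge 0: (0.5,8)→(1,7.5)  cross = 0.5·7.5 − 1·8 = -4.2500; (r_i+r_j)·cross = 1.5·-4.2500 = -6.3750
edge 1: (1,7.5)→(15,2)  cross = 1·2 − 15·7.5 = -110.5000; (r_i+r_j)·cross = 16·-110.5000 = -1768.0000
edge 2: (15,2)→(15.5,18)  cross = 15·18 − 15.5·2 = 239.0000; (r_i+r_j)·cross = 30.5·239.0000 = 7289.5000
edge 3: (15.5,18)→(6.5,20)  cross = 15.5·20 − 6.5·18 = 193.0000; (r_i+r_j)·cross = 22·193.0000 = 4246.0000
edge 4: (6.5,20)→(0.5,8)  cross = 6.5·8 − 0.5·20 = 42.0000; (r_i+r_j)·cross = 7·42.0000 = 294.0000
Σcross = 359.2500 → A = |Σcross|/2 = 179.6250 mm²
Σ(r_i+r_j)·cross = 10055.1250 → first moment M = |Σ|/6 = 1675.8542
R_c = M/A = 1675.8542/179.6250 = 9.3297 mm
θ = 290° = 5.061455 rad
V = θ·R_c·A = 5.061455·9.3297·179.6250 = 8482.260 mm³

Volume = 8482.260 mm³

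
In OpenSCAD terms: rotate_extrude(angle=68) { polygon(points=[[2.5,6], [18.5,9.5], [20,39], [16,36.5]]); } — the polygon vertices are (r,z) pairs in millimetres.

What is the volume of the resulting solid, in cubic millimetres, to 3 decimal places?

Volume = 4457.389 mm³

Profile (r,z), 4 vertices: (2.5,6) (18.5,9.5) (20,39) (16,36.5)
edge 0: (2.5,6)→(18.5,9.5)  cross = 2.5·9.5 − 18.5·6 = -87.2500; (r_i+r_j)·cross = 21·-87.2500 = -1832.2500
edge 1: (18.5,9.5)→(20,39)  cross = 18.5·39 − 20·9.5 = 531.5000; (r_i+r_j)·cross = 38.5·531.5000 = 20462.7500
edge 2: (20,39)→(16,36.5)  cross = 20·36.5 − 16·39 = 106.0000; (r_i+r_j)·cross = 36·106.0000 = 3816.0000
edge 3: (16,36.5)→(2.5,6)  cross = 16·6 − 2.5·36.5 = 4.7500; (r_i+r_j)·cross = 18.5·4.7500 = 87.8750
Σcross = 555.0000 → A = |Σcross|/2 = 277.5000 mm²
Σ(r_i+r_j)·cross = 22534.3750 → first moment M = |Σ|/6 = 3755.7292
R_c = M/A = 3755.7292/277.5000 = 13.5342 mm
θ = 68° = 1.186824 rad
V = θ·R_c·A = 1.186824·13.5342·277.5000 = 4457.389 mm³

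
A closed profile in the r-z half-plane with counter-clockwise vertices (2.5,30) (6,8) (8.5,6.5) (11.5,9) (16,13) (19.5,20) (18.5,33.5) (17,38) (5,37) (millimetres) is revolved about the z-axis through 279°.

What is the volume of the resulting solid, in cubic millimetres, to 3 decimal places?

Profile (r,z), 9 vertices: (2.5,30) (6,8) (8.5,6.5) (11.5,9) (16,13) (19.5,20) (18.5,33.5) (17,38) (5,37)
edge 0: (2.5,30)→(6,8)  cross = 2.5·8 − 6·30 = -160.0000; (r_i+r_j)·cross = 8.5·-160.0000 = -1360.0000
edge 1: (6,8)→(8.5,6.5)  cross = 6·6.5 − 8.5·8 = -29.0000; (r_i+r_j)·cross = 14.5·-29.0000 = -420.5000
edge 2: (8.5,6.5)→(11.5,9)  cross = 8.5·9 − 11.5·6.5 = 1.7500; (r_i+r_j)·cross = 20·1.7500 = 35.0000
edge 3: (11.5,9)→(16,13)  cross = 11.5·13 − 16·9 = 5.5000; (r_i+r_j)·cross = 27.5·5.5000 = 151.2500
edge 4: (16,13)→(19.5,20)  cross = 16·20 − 19.5·13 = 66.5000; (r_i+r_j)·cross = 35.5·66.5000 = 2360.7500
edge 5: (19.5,20)→(18.5,33.5)  cross = 19.5·33.5 − 18.5·20 = 283.2500; (r_i+r_j)·cross = 38·283.2500 = 10763.5000
edge 6: (18.5,33.5)→(17,38)  cross = 18.5·38 − 17·33.5 = 133.5000; (r_i+r_j)·cross = 35.5·133.5000 = 4739.2500
edge 7: (17,38)→(5,37)  cross = 17·37 − 5·38 = 439.0000; (r_i+r_j)·cross = 22·439.0000 = 9658.0000
edge 8: (5,37)→(2.5,30)  cross = 5·30 − 2.5·37 = 57.5000; (r_i+r_j)·cross = 7.5·57.5000 = 431.2500
Σcross = 798.0000 → A = |Σcross|/2 = 399.0000 mm²
Σ(r_i+r_j)·cross = 26358.5000 → first moment M = |Σ|/6 = 4393.0833
R_c = M/A = 4393.0833/399.0000 = 11.0102 mm
θ = 279° = 4.869469 rad
V = θ·R_c·A = 4.869469·11.0102·399.0000 = 21391.981 mm³

Volume = 21391.981 mm³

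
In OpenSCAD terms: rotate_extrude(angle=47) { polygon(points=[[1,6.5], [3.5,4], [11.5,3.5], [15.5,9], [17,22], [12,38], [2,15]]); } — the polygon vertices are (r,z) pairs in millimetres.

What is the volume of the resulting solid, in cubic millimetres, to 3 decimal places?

Volume = 2649.191 mm³

Profile (r,z), 7 vertices: (1,6.5) (3.5,4) (11.5,3.5) (15.5,9) (17,22) (12,38) (2,15)
edge 0: (1,6.5)→(3.5,4)  cross = 1·4 − 3.5·6.5 = -18.7500; (r_i+r_j)·cross = 4.5·-18.7500 = -84.3750
edge 1: (3.5,4)→(11.5,3.5)  cross = 3.5·3.5 − 11.5·4 = -33.7500; (r_i+r_j)·cross = 15·-33.7500 = -506.2500
edge 2: (11.5,3.5)→(15.5,9)  cross = 11.5·9 − 15.5·3.5 = 49.2500; (r_i+r_j)·cross = 27·49.2500 = 1329.7500
edge 3: (15.5,9)→(17,22)  cross = 15.5·22 − 17·9 = 188.0000; (r_i+r_j)·cross = 32.5·188.0000 = 6110.0000
edge 4: (17,22)→(12,38)  cross = 17·38 − 12·22 = 382.0000; (r_i+r_j)·cross = 29·382.0000 = 11078.0000
edge 5: (12,38)→(2,15)  cross = 12·15 − 2·38 = 104.0000; (r_i+r_j)·cross = 14·104.0000 = 1456.0000
edge 6: (2,15)→(1,6.5)  cross = 2·6.5 − 1·15 = -2.0000; (r_i+r_j)·cross = 3·-2.0000 = -6.0000
Σcross = 668.7500 → A = |Σcross|/2 = 334.3750 mm²
Σ(r_i+r_j)·cross = 19377.1250 → first moment M = |Σ|/6 = 3229.5208
R_c = M/A = 3229.5208/334.3750 = 9.6584 mm
θ = 47° = 0.820305 rad
V = θ·R_c·A = 0.820305·9.6584·334.3750 = 2649.191 mm³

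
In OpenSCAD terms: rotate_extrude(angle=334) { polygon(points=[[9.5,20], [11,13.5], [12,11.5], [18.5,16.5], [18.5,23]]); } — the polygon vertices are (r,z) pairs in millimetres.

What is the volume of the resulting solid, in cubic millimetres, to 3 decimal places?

Volume = 5386.365 mm³

Profile (r,z), 5 vertices: (9.5,20) (11,13.5) (12,11.5) (18.5,16.5) (18.5,23)
edge 0: (9.5,20)→(11,13.5)  cross = 9.5·13.5 − 11·20 = -91.7500; (r_i+r_j)·cross = 20.5·-91.7500 = -1880.8750
edge 1: (11,13.5)→(12,11.5)  cross = 11·11.5 − 12·13.5 = -35.5000; (r_i+r_j)·cross = 23·-35.5000 = -816.5000
edge 2: (12,11.5)→(18.5,16.5)  cross = 12·16.5 − 18.5·11.5 = -14.7500; (r_i+r_j)·cross = 30.5·-14.7500 = -449.8750
edge 3: (18.5,16.5)→(18.5,23)  cross = 18.5·23 − 18.5·16.5 = 120.2500; (r_i+r_j)·cross = 37·120.2500 = 4449.2500
edge 4: (18.5,23)→(9.5,20)  cross = 18.5·20 − 9.5·23 = 151.5000; (r_i+r_j)·cross = 28·151.5000 = 4242.0000
Σcross = 129.7500 → A = |Σcross|/2 = 64.8750 mm²
Σ(r_i+r_j)·cross = 5544.0000 → first moment M = |Σ|/6 = 924.0000
R_c = M/A = 924.0000/64.8750 = 14.2428 mm
θ = 334° = 5.829400 rad
V = θ·R_c·A = 5.829400·14.2428·64.8750 = 5386.365 mm³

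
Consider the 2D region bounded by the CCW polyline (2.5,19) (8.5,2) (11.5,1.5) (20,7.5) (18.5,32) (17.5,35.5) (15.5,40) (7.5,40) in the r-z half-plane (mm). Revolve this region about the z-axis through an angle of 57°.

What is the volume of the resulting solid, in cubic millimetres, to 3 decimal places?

Volume = 5861.791 mm³

Profile (r,z), 8 vertices: (2.5,19) (8.5,2) (11.5,1.5) (20,7.5) (18.5,32) (17.5,35.5) (15.5,40) (7.5,40)
edge 0: (2.5,19)→(8.5,2)  cross = 2.5·2 − 8.5·19 = -156.5000; (r_i+r_j)·cross = 11·-156.5000 = -1721.5000
edge 1: (8.5,2)→(11.5,1.5)  cross = 8.5·1.5 − 11.5·2 = -10.2500; (r_i+r_j)·cross = 20·-10.2500 = -205.0000
edge 2: (11.5,1.5)→(20,7.5)  cross = 11.5·7.5 − 20·1.5 = 56.2500; (r_i+r_j)·cross = 31.5·56.2500 = 1771.8750
edge 3: (20,7.5)→(18.5,32)  cross = 20·32 − 18.5·7.5 = 501.2500; (r_i+r_j)·cross = 38.5·501.2500 = 19298.1250
edge 4: (18.5,32)→(17.5,35.5)  cross = 18.5·35.5 − 17.5·32 = 96.7500; (r_i+r_j)·cross = 36·96.7500 = 3483.0000
edge 5: (17.5,35.5)→(15.5,40)  cross = 17.5·40 − 15.5·35.5 = 149.7500; (r_i+r_j)·cross = 33·149.7500 = 4941.7500
edge 6: (15.5,40)→(7.5,40)  cross = 15.5·40 − 7.5·40 = 320.0000; (r_i+r_j)·cross = 23·320.0000 = 7360.0000
edge 7: (7.5,40)→(2.5,19)  cross = 7.5·19 − 2.5·40 = 42.5000; (r_i+r_j)·cross = 10·42.5000 = 425.0000
Σcross = 999.7500 → A = |Σcross|/2 = 499.8750 mm²
Σ(r_i+r_j)·cross = 35353.2500 → first moment M = |Σ|/6 = 5892.2083
R_c = M/A = 5892.2083/499.8750 = 11.7874 mm
θ = 57° = 0.994838 rad
V = θ·R_c·A = 0.994838·11.7874·499.8750 = 5861.791 mm³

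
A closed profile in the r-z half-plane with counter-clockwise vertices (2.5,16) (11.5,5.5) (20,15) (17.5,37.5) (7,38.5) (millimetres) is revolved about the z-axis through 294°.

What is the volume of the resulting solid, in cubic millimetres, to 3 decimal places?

Volume = 24024.383 mm³

Profile (r,z), 5 vertices: (2.5,16) (11.5,5.5) (20,15) (17.5,37.5) (7,38.5)
edge 0: (2.5,16)→(11.5,5.5)  cross = 2.5·5.5 − 11.5·16 = -170.2500; (r_i+r_j)·cross = 14·-170.2500 = -2383.5000
edge 1: (11.5,5.5)→(20,15)  cross = 11.5·15 − 20·5.5 = 62.5000; (r_i+r_j)·cross = 31.5·62.5000 = 1968.7500
edge 2: (20,15)→(17.5,37.5)  cross = 20·37.5 − 17.5·15 = 487.5000; (r_i+r_j)·cross = 37.5·487.5000 = 18281.2500
edge 3: (17.5,37.5)→(7,38.5)  cross = 17.5·38.5 − 7·37.5 = 411.2500; (r_i+r_j)·cross = 24.5·411.2500 = 10075.6250
edge 4: (7,38.5)→(2.5,16)  cross = 7·16 − 2.5·38.5 = 15.7500; (r_i+r_j)·cross = 9.5·15.7500 = 149.6250
Σcross = 806.7500 → A = |Σcross|/2 = 403.3750 mm²
Σ(r_i+r_j)·cross = 28091.7500 → first moment M = |Σ|/6 = 4681.9583
R_c = M/A = 4681.9583/403.3750 = 11.6070 mm
θ = 294° = 5.131268 rad
V = θ·R_c·A = 5.131268·11.6070·403.3750 = 24024.383 mm³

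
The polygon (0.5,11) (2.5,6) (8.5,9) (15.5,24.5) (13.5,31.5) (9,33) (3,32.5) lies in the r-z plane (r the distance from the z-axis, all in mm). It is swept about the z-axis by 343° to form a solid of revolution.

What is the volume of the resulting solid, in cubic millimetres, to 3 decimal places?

Volume = 11829.408 mm³

Profile (r,z), 7 vertices: (0.5,11) (2.5,6) (8.5,9) (15.5,24.5) (13.5,31.5) (9,33) (3,32.5)
edge 0: (0.5,11)→(2.5,6)  cross = 0.5·6 − 2.5·11 = -24.5000; (r_i+r_j)·cross = 3·-24.5000 = -73.5000
edge 1: (2.5,6)→(8.5,9)  cross = 2.5·9 − 8.5·6 = -28.5000; (r_i+r_j)·cross = 11·-28.5000 = -313.5000
edge 2: (8.5,9)→(15.5,24.5)  cross = 8.5·24.5 − 15.5·9 = 68.7500; (r_i+r_j)·cross = 24·68.7500 = 1650.0000
edge 3: (15.5,24.5)→(13.5,31.5)  cross = 15.5·31.5 − 13.5·24.5 = 157.5000; (r_i+r_j)·cross = 29·157.5000 = 4567.5000
edge 4: (13.5,31.5)→(9,33)  cross = 13.5·33 − 9·31.5 = 162.0000; (r_i+r_j)·cross = 22.5·162.0000 = 3645.0000
edge 5: (9,33)→(3,32.5)  cross = 9·32.5 − 3·33 = 193.5000; (r_i+r_j)·cross = 12·193.5000 = 2322.0000
edge 6: (3,32.5)→(0.5,11)  cross = 3·11 − 0.5·32.5 = 16.7500; (r_i+r_j)·cross = 3.5·16.7500 = 58.6250
Σcross = 545.5000 → A = |Σcross|/2 = 272.7500 mm²
Σ(r_i+r_j)·cross = 11856.1250 → first moment M = |Σ|/6 = 1976.0208
R_c = M/A = 1976.0208/272.7500 = 7.2448 mm
θ = 343° = 5.986479 rad
V = θ·R_c·A = 5.986479·7.2448·272.7500 = 11829.408 mm³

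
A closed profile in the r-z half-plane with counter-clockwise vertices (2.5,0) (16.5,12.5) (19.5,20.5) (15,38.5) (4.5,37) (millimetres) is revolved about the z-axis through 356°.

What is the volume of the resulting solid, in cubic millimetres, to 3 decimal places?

Profile (r,z), 5 vertices: (2.5,0) (16.5,12.5) (19.5,20.5) (15,38.5) (4.5,37)
edge 0: (2.5,0)→(16.5,12.5)  cross = 2.5·12.5 − 16.5·0 = 31.2500; (r_i+r_j)·cross = 19·31.2500 = 593.7500
edge 1: (16.5,12.5)→(19.5,20.5)  cross = 16.5·20.5 − 19.5·12.5 = 94.5000; (r_i+r_j)·cross = 36·94.5000 = 3402.0000
edge 2: (19.5,20.5)→(15,38.5)  cross = 19.5·38.5 − 15·20.5 = 443.2500; (r_i+r_j)·cross = 34.5·443.2500 = 15292.1250
edge 3: (15,38.5)→(4.5,37)  cross = 15·37 − 4.5·38.5 = 381.7500; (r_i+r_j)·cross = 19.5·381.7500 = 7444.1250
edge 4: (4.5,37)→(2.5,0)  cross = 4.5·0 − 2.5·37 = -92.5000; (r_i+r_j)·cross = 7·-92.5000 = -647.5000
Σcross = 858.2500 → A = |Σcross|/2 = 429.1250 mm²
Σ(r_i+r_j)·cross = 26084.5000 → first moment M = |Σ|/6 = 4347.4167
R_c = M/A = 4347.4167/429.1250 = 10.1309 mm
θ = 356° = 6.213372 rad
V = θ·R_c·A = 6.213372·10.1309·429.1250 = 27012.118 mm³

Volume = 27012.118 mm³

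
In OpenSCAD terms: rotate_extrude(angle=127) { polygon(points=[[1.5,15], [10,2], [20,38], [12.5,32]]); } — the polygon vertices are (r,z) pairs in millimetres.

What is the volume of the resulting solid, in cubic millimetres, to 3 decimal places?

Profile (r,z), 4 vertices: (1.5,15) (10,2) (20,38) (12.5,32)
edge 0: (1.5,15)→(10,2)  cross = 1.5·2 − 10·15 = -147.0000; (r_i+r_j)·cross = 11.5·-147.0000 = -1690.5000
edge 1: (10,2)→(20,38)  cross = 10·38 − 20·2 = 340.0000; (r_i+r_j)·cross = 30·340.0000 = 10200.0000
edge 2: (20,38)→(12.5,32)  cross = 20·32 − 12.5·38 = 165.0000; (r_i+r_j)·cross = 32.5·165.0000 = 5362.5000
edge 3: (12.5,32)→(1.5,15)  cross = 12.5·15 − 1.5·32 = 139.5000; (r_i+r_j)·cross = 14·139.5000 = 1953.0000
Σcross = 497.5000 → A = |Σcross|/2 = 248.7500 mm²
Σ(r_i+r_j)·cross = 15825.0000 → first moment M = |Σ|/6 = 2637.5000
R_c = M/A = 2637.5000/248.7500 = 10.6030 mm
θ = 127° = 2.216568 rad
V = θ·R_c·A = 2.216568·10.6030·248.7500 = 5846.198 mm³

Volume = 5846.198 mm³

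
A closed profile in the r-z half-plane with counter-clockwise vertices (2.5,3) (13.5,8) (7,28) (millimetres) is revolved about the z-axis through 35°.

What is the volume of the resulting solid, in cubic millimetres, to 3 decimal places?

Volume = 591.267 mm³

Profile (r,z), 3 vertices: (2.5,3) (13.5,8) (7,28)
edge 0: (2.5,3)→(13.5,8)  cross = 2.5·8 − 13.5·3 = -20.5000; (r_i+r_j)·cross = 16·-20.5000 = -328.0000
edge 1: (13.5,8)→(7,28)  cross = 13.5·28 − 7·8 = 322.0000; (r_i+r_j)·cross = 20.5·322.0000 = 6601.0000
edge 2: (7,28)→(2.5,3)  cross = 7·3 − 2.5·28 = -49.0000; (r_i+r_j)·cross = 9.5·-49.0000 = -465.5000
Σcross = 252.5000 → A = |Σcross|/2 = 126.2500 mm²
Σ(r_i+r_j)·cross = 5807.5000 → first moment M = |Σ|/6 = 967.9167
R_c = M/A = 967.9167/126.2500 = 7.6667 mm
θ = 35° = 0.610865 rad
V = θ·R_c·A = 0.610865·7.6667·126.2500 = 591.267 mm³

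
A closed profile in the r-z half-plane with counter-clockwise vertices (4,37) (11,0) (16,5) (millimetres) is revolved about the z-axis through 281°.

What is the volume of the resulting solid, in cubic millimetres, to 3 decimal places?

Volume = 5574.640 mm³

Profile (r,z), 3 vertices: (4,37) (11,0) (16,5)
edge 0: (4,37)→(11,0)  cross = 4·0 − 11·37 = -407.0000; (r_i+r_j)·cross = 15·-407.0000 = -6105.0000
edge 1: (11,0)→(16,5)  cross = 11·5 − 16·0 = 55.0000; (r_i+r_j)·cross = 27·55.0000 = 1485.0000
edge 2: (16,5)→(4,37)  cross = 16·37 − 4·5 = 572.0000; (r_i+r_j)·cross = 20·572.0000 = 11440.0000
Σcross = 220.0000 → A = |Σcross|/2 = 110.0000 mm²
Σ(r_i+r_j)·cross = 6820.0000 → first moment M = |Σ|/6 = 1136.6667
R_c = M/A = 1136.6667/110.0000 = 10.3333 mm
θ = 281° = 4.904375 rad
V = θ·R_c·A = 4.904375·10.3333·110.0000 = 5574.640 mm³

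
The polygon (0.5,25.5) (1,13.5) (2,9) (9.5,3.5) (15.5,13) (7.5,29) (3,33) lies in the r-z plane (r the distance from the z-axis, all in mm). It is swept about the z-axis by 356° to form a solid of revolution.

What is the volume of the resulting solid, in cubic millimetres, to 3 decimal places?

Profile (r,z), 7 vertices: (0.5,25.5) (1,13.5) (2,9) (9.5,3.5) (15.5,13) (7.5,29) (3,33)
edge 0: (0.5,25.5)→(1,13.5)  cross = 0.5·13.5 − 1·25.5 = -18.7500; (r_i+r_j)·cross = 1.5·-18.7500 = -28.1250
edge 1: (1,13.5)→(2,9)  cross = 1·9 − 2·13.5 = -18.0000; (r_i+r_j)·cross = 3·-18.0000 = -54.0000
edge 2: (2,9)→(9.5,3.5)  cross = 2·3.5 − 9.5·9 = -78.5000; (r_i+r_j)·cross = 11.5·-78.5000 = -902.7500
edge 3: (9.5,3.5)→(15.5,13)  cross = 9.5·13 − 15.5·3.5 = 69.2500; (r_i+r_j)·cross = 25·69.2500 = 1731.2500
edge 4: (15.5,13)→(7.5,29)  cross = 15.5·29 − 7.5·13 = 352.0000; (r_i+r_j)·cross = 23·352.0000 = 8096.0000
edge 5: (7.5,29)→(3,33)  cross = 7.5·33 − 3·29 = 160.5000; (r_i+r_j)·cross = 10.5·160.5000 = 1685.2500
edge 6: (3,33)→(0.5,25.5)  cross = 3·25.5 − 0.5·33 = 60.0000; (r_i+r_j)·cross = 3.5·60.0000 = 210.0000
Σcross = 526.5000 → A = |Σcross|/2 = 263.2500 mm²
Σ(r_i+r_j)·cross = 10737.6250 → first moment M = |Σ|/6 = 1789.6042
R_c = M/A = 1789.6042/263.2500 = 6.7981 mm
θ = 356° = 6.213372 rad
V = θ·R_c·A = 6.213372·6.7981·263.2500 = 11119.477 mm³

Volume = 11119.477 mm³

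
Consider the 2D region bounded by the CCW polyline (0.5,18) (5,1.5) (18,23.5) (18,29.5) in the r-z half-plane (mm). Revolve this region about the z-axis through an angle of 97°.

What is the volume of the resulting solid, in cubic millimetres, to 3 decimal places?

Volume = 3160.139 mm³

Profile (r,z), 4 vertices: (0.5,18) (5,1.5) (18,23.5) (18,29.5)
edge 0: (0.5,18)→(5,1.5)  cross = 0.5·1.5 − 5·18 = -89.2500; (r_i+r_j)·cross = 5.5·-89.2500 = -490.8750
edge 1: (5,1.5)→(18,23.5)  cross = 5·23.5 − 18·1.5 = 90.5000; (r_i+r_j)·cross = 23·90.5000 = 2081.5000
edge 2: (18,23.5)→(18,29.5)  cross = 18·29.5 − 18·23.5 = 108.0000; (r_i+r_j)·cross = 36·108.0000 = 3888.0000
edge 3: (18,29.5)→(0.5,18)  cross = 18·18 − 0.5·29.5 = 309.2500; (r_i+r_j)·cross = 18.5·309.2500 = 5721.1250
Σcross = 418.5000 → A = |Σcross|/2 = 209.2500 mm²
Σ(r_i+r_j)·cross = 11199.7500 → first moment M = |Σ|/6 = 1866.6250
R_c = M/A = 1866.6250/209.2500 = 8.9205 mm
θ = 97° = 1.692969 rad
V = θ·R_c·A = 1.692969·8.9205·209.2500 = 3160.139 mm³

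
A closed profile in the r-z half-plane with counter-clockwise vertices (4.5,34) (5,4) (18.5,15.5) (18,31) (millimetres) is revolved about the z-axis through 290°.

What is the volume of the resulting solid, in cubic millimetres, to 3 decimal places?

Profile (r,z), 4 vertices: (4.5,34) (5,4) (18.5,15.5) (18,31)
edge 0: (4.5,34)→(5,4)  cross = 4.5·4 − 5·34 = -152.0000; (r_i+r_j)·cross = 9.5·-152.0000 = -1444.0000
edge 1: (5,4)→(18.5,15.5)  cross = 5·15.5 − 18.5·4 = 3.5000; (r_i+r_j)·cross = 23.5·3.5000 = 82.2500
edge 2: (18.5,15.5)→(18,31)  cross = 18.5·31 − 18·15.5 = 294.5000; (r_i+r_j)·cross = 36.5·294.5000 = 10749.2500
edge 3: (18,31)→(4.5,34)  cross = 18·34 − 4.5·31 = 472.5000; (r_i+r_j)·cross = 22.5·472.5000 = 10631.2500
Σcross = 618.5000 → A = |Σcross|/2 = 309.2500 mm²
Σ(r_i+r_j)·cross = 20018.7500 → first moment M = |Σ|/6 = 3336.4583
R_c = M/A = 3336.4583/309.2500 = 10.7889 mm
θ = 290° = 5.061455 rad
V = θ·R_c·A = 5.061455·10.7889·309.2500 = 16887.333 mm³

Volume = 16887.333 mm³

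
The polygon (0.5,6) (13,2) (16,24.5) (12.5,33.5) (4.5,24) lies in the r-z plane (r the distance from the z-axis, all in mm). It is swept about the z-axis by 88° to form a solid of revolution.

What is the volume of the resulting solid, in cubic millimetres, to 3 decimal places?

Volume = 4205.554 mm³

Profile (r,z), 5 vertices: (0.5,6) (13,2) (16,24.5) (12.5,33.5) (4.5,24)
edge 0: (0.5,6)→(13,2)  cross = 0.5·2 − 13·6 = -77.0000; (r_i+r_j)·cross = 13.5·-77.0000 = -1039.5000
edge 1: (13,2)→(16,24.5)  cross = 13·24.5 − 16·2 = 286.5000; (r_i+r_j)·cross = 29·286.5000 = 8308.5000
edge 2: (16,24.5)→(12.5,33.5)  cross = 16·33.5 − 12.5·24.5 = 229.7500; (r_i+r_j)·cross = 28.5·229.7500 = 6547.8750
edge 3: (12.5,33.5)→(4.5,24)  cross = 12.5·24 − 4.5·33.5 = 149.2500; (r_i+r_j)·cross = 17·149.2500 = 2537.2500
edge 4: (4.5,24)→(0.5,6)  cross = 4.5·6 − 0.5·24 = 15.0000; (r_i+r_j)·cross = 5·15.0000 = 75.0000
Σcross = 603.5000 → A = |Σcross|/2 = 301.7500 mm²
Σ(r_i+r_j)·cross = 16429.1250 → first moment M = |Σ|/6 = 2738.1875
R_c = M/A = 2738.1875/301.7500 = 9.0744 mm
θ = 88° = 1.535890 rad
V = θ·R_c·A = 1.535890·9.0744·301.7500 = 4205.554 mm³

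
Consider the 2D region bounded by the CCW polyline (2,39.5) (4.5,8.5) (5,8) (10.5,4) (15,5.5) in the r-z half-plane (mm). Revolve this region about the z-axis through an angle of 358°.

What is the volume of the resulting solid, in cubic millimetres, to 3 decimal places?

Volume = 8049.345 mm³

Profile (r,z), 5 vertices: (2,39.5) (4.5,8.5) (5,8) (10.5,4) (15,5.5)
edge 0: (2,39.5)→(4.5,8.5)  cross = 2·8.5 − 4.5·39.5 = -160.7500; (r_i+r_j)·cross = 6.5·-160.7500 = -1044.8750
edge 1: (4.5,8.5)→(5,8)  cross = 4.5·8 − 5·8.5 = -6.5000; (r_i+r_j)·cross = 9.5·-6.5000 = -61.7500
edge 2: (5,8)→(10.5,4)  cross = 5·4 − 10.5·8 = -64.0000; (r_i+r_j)·cross = 15.5·-64.0000 = -992.0000
edge 3: (10.5,4)→(15,5.5)  cross = 10.5·5.5 − 15·4 = -2.2500; (r_i+r_j)·cross = 25.5·-2.2500 = -57.3750
edge 4: (15,5.5)→(2,39.5)  cross = 15·39.5 − 2·5.5 = 581.5000; (r_i+r_j)·cross = 17·581.5000 = 9885.5000
Σcross = 348.0000 → A = |Σcross|/2 = 174.0000 mm²
Σ(r_i+r_j)·cross = 7729.5000 → first moment M = |Σ|/6 = 1288.2500
R_c = M/A = 1288.2500/174.0000 = 7.4037 mm
θ = 358° = 6.248279 rad
V = θ·R_c·A = 6.248279·7.4037·174.0000 = 8049.345 mm³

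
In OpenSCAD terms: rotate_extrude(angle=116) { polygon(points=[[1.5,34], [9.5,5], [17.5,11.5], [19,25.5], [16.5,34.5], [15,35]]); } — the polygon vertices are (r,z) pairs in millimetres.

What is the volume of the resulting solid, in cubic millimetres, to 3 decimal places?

Profile (r,z), 6 vertices: (1.5,34) (9.5,5) (17.5,11.5) (19,25.5) (16.5,34.5) (15,35)
edge 0: (1.5,34)→(9.5,5)  cross = 1.5·5 − 9.5·34 = -315.5000; (r_i+r_j)·cross = 11·-315.5000 = -3470.5000
edge 1: (9.5,5)→(17.5,11.5)  cross = 9.5·11.5 − 17.5·5 = 21.7500; (r_i+r_j)·cross = 27·21.7500 = 587.2500
edge 2: (17.5,11.5)→(19,25.5)  cross = 17.5·25.5 − 19·11.5 = 227.7500; (r_i+r_j)·cross = 36.5·227.7500 = 8312.8750
edge 3: (19,25.5)→(16.5,34.5)  cross = 19·34.5 − 16.5·25.5 = 234.7500; (r_i+r_j)·cross = 35.5·234.7500 = 8333.6250
edge 4: (16.5,34.5)→(15,35)  cross = 16.5·35 − 15·34.5 = 60.0000; (r_i+r_j)·cross = 31.5·60.0000 = 1890.0000
edge 5: (15,35)→(1.5,34)  cross = 15·34 − 1.5·35 = 457.5000; (r_i+r_j)·cross = 16.5·457.5000 = 7548.7500
Σcross = 686.2500 → A = |Σcross|/2 = 343.1250 mm²
Σ(r_i+r_j)·cross = 23202.0000 → first moment M = |Σ|/6 = 3867.0000
R_c = M/A = 3867.0000/343.1250 = 11.2699 mm
θ = 116° = 2.024582 rad
V = θ·R_c·A = 2.024582·11.2699·343.1250 = 7829.058 mm³

Volume = 7829.058 mm³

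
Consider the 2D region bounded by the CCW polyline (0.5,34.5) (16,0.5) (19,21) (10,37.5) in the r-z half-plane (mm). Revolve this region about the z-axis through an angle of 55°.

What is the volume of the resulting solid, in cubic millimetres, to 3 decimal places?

Profile (r,z), 4 vertices: (0.5,34.5) (16,0.5) (19,21) (10,37.5)
edge 0: (0.5,34.5)→(16,0.5)  cross = 0.5·0.5 − 16·34.5 = -551.7500; (r_i+r_j)·cross = 16.5·-551.7500 = -9103.8750
edge 1: (16,0.5)→(19,21)  cross = 16·21 − 19·0.5 = 326.5000; (r_i+r_j)·cross = 35·326.5000 = 11427.5000
edge 2: (19,21)→(10,37.5)  cross = 19·37.5 − 10·21 = 502.5000; (r_i+r_j)·cross = 29·502.5000 = 14572.5000
edge 3: (10,37.5)→(0.5,34.5)  cross = 10·34.5 − 0.5·37.5 = 326.2500; (r_i+r_j)·cross = 10.5·326.2500 = 3425.6250
Σcross = 603.5000 → A = |Σcross|/2 = 301.7500 mm²
Σ(r_i+r_j)·cross = 20321.7500 → first moment M = |Σ|/6 = 3386.9583
R_c = M/A = 3386.9583/301.7500 = 11.2244 mm
θ = 55° = 0.959931 rad
V = θ·R_c·A = 0.959931·11.2244·301.7500 = 3251.247 mm³

Volume = 3251.247 mm³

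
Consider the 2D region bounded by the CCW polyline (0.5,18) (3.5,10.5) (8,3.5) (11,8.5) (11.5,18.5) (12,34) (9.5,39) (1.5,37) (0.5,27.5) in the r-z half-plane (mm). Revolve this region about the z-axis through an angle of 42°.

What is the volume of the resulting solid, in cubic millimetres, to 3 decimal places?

Volume = 1494.970 mm³

Profile (r,z), 9 vertices: (0.5,18) (3.5,10.5) (8,3.5) (11,8.5) (11.5,18.5) (12,34) (9.5,39) (1.5,37) (0.5,27.5)
edge 0: (0.5,18)→(3.5,10.5)  cross = 0.5·10.5 − 3.5·18 = -57.7500; (r_i+r_j)·cross = 4·-57.7500 = -231.0000
edge 1: (3.5,10.5)→(8,3.5)  cross = 3.5·3.5 − 8·10.5 = -71.7500; (r_i+r_j)·cross = 11.5·-71.7500 = -825.1250
edge 2: (8,3.5)→(11,8.5)  cross = 8·8.5 − 11·3.5 = 29.5000; (r_i+r_j)·cross = 19·29.5000 = 560.5000
edge 3: (11,8.5)→(11.5,18.5)  cross = 11·18.5 − 11.5·8.5 = 105.7500; (r_i+r_j)·cross = 22.5·105.7500 = 2379.3750
edge 4: (11.5,18.5)→(12,34)  cross = 11.5·34 − 12·18.5 = 169.0000; (r_i+r_j)·cross = 23.5·169.0000 = 3971.5000
edge 5: (12,34)→(9.5,39)  cross = 12·39 − 9.5·34 = 145.0000; (r_i+r_j)·cross = 21.5·145.0000 = 3117.5000
edge 6: (9.5,39)→(1.5,37)  cross = 9.5·37 − 1.5·39 = 293.0000; (r_i+r_j)·cross = 11·293.0000 = 3223.0000
edge 7: (1.5,37)→(0.5,27.5)  cross = 1.5·27.5 − 0.5·37 = 22.7500; (r_i+r_j)·cross = 2·22.7500 = 45.5000
edge 8: (0.5,27.5)→(0.5,18)  cross = 0.5·18 − 0.5·27.5 = -4.7500; (r_i+r_j)·cross = 1·-4.7500 = -4.7500
Σcross = 630.7500 → A = |Σcross|/2 = 315.3750 mm²
Σ(r_i+r_j)·cross = 12236.5000 → first moment M = |Σ|/6 = 2039.4167
R_c = M/A = 2039.4167/315.3750 = 6.4666 mm
θ = 42° = 0.733038 rad
V = θ·R_c·A = 0.733038·6.4666·315.3750 = 1494.970 mm³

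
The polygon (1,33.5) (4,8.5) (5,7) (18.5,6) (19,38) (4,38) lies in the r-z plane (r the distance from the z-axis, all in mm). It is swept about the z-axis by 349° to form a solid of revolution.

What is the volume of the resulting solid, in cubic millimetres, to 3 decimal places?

Profile (r,z), 6 vertices: (1,33.5) (4,8.5) (5,7) (18.5,6) (19,38) (4,38)
edge 0: (1,33.5)→(4,8.5)  cross = 1·8.5 − 4·33.5 = -125.5000; (r_i+r_j)·cross = 5·-125.5000 = -627.5000
edge 1: (4,8.5)→(5,7)  cross = 4·7 − 5·8.5 = -14.5000; (r_i+r_j)·cross = 9·-14.5000 = -130.5000
edge 2: (5,7)→(18.5,6)  cross = 5·6 − 18.5·7 = -99.5000; (r_i+r_j)·cross = 23.5·-99.5000 = -2338.2500
edge 3: (18.5,6)→(19,38)  cross = 18.5·38 − 19·6 = 589.0000; (r_i+r_j)·cross = 37.5·589.0000 = 22087.5000
edge 4: (19,38)→(4,38)  cross = 19·38 − 4·38 = 570.0000; (r_i+r_j)·cross = 23·570.0000 = 13110.0000
edge 5: (4,38)→(1,33.5)  cross = 4·33.5 − 1·38 = 96.0000; (r_i+r_j)·cross = 5·96.0000 = 480.0000
Σcross = 1015.5000 → A = |Σcross|/2 = 507.7500 mm²
Σ(r_i+r_j)·cross = 32581.2500 → first moment M = |Σ|/6 = 5430.2083
R_c = M/A = 5430.2083/507.7500 = 10.6946 mm
θ = 349° = 6.091199 rad
V = θ·R_c·A = 6.091199·10.6946·507.7500 = 33076.480 mm³

Volume = 33076.480 mm³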